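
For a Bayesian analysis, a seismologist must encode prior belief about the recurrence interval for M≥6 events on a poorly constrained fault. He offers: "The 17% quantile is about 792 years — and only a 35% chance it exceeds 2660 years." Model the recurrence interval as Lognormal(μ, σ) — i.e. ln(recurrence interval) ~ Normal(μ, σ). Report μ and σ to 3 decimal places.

If T ~ Lognormal(μ,σ) then ln T ~ Normal(μ,σ), so the p-quantile of ln T is μ + z_p·σ.
ln(792) = 6.675 and ln(2660) = 7.886; z_{0.17} = -0.9542, z_{0.65} = 0.3853.
σ = (7.886 − 6.675)/(0.3853 − (-0.9542)) = 0.904.
μ = 6.675 − (-0.9542)·0.904 = 7.538.

μ ≈ 7.538, σ ≈ 0.904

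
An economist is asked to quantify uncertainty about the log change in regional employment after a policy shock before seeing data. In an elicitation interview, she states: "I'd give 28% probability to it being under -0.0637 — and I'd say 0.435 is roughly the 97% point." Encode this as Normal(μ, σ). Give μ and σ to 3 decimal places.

μ = 0.054, σ = 0.202

For Normal(μ,σ), the p-quantile is μ + z_p·σ. Here z_{0.28} = -0.5828, z_{0.97} = 1.881.
So -0.0637 = μ − 0.5828σ and 0.435 = μ + 1.881σ.
Subtracting: σ = (0.435 − -0.0637)/(1.881 − (-0.5828)) = 0.202.
Then μ = -0.0637 − (-0.5828)·0.202 = 0.054.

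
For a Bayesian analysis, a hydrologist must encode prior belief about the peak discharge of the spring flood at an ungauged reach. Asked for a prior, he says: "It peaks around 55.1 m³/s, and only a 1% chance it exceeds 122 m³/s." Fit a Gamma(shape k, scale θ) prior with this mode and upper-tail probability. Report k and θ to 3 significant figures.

k ≈ 8.62, θ ≈ 7.23

Gamma(k,θ) with k>1 has mode (k−1)θ, so θ = 55.1/(k−1).
Need P(X < 122) = 0.99 with θ tied to k this way. Start at k = 2, θ = 55.1: P(X<122) ≈ 0.649.
Too low — raise k to concentrate. Iterating converges to k ≈ 8.62.
Then θ = 55.1/(8.62−1) ≈ 7.23.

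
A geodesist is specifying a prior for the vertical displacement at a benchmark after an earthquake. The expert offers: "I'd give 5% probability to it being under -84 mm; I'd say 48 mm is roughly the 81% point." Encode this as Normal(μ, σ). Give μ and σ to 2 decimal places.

μ = 2.07, σ = 52.32

For Normal(μ,σ), the p-quantile is μ + z_p·σ. Here z_{0.05} = -1.645, z_{0.81} = 0.8779.
So -84 = μ − 1.645σ and 48 = μ + 0.8779σ.
Subtracting: σ = (48 − -84)/(0.8779 − (-1.645)) = 52.32.
Then μ = -84 − (-1.645)·52.32 = 2.07.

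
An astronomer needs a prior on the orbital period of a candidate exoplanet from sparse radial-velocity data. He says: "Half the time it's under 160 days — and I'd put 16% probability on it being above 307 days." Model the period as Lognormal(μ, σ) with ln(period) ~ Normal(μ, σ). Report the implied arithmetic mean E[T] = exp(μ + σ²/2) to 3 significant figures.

If T ~ Lognormal(μ,σ) then ln T ~ Normal(μ,σ), so the p-quantile of ln T is μ + z_p·σ.
ln(160) = 5.075 and ln(307) = 5.727; z_{0.5} = 0, z_{0.84} = 0.9945.
σ = (5.727 − 5.075)/(0.9945 − (0)) = 0.655.
μ = 5.075 − (0)·0.655 = 5.075.
E[T] = exp(μ + σ²/2) = exp(5.075 + 0.2147) = 198 days.

E[T] ≈ 198 days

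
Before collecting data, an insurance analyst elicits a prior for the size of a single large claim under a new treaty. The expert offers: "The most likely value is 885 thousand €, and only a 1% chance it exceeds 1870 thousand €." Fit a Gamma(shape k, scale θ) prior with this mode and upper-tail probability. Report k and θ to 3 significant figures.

Gamma(k,θ) with k>1 has mode (k−1)θ, so θ = 885/(k−1).
Need P(X < 1870) = 0.99 with θ tied to k this way. Start at k = 2, θ = 885: P(X<1870) ≈ 0.624.
Too low — raise k to concentrate. Iterating converges to k ≈ 9.68.
Then θ = 885/(9.68−1) ≈ 102.

k ≈ 9.68, θ ≈ 102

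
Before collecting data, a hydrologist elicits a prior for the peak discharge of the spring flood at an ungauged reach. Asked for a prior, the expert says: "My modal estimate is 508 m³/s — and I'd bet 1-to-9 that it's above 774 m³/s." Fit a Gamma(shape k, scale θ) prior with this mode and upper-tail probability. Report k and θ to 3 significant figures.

k ≈ 11.5, θ ≈ 48.3

Gamma(k,θ) with k>1 has mode (k−1)θ, so θ = 508/(k−1).
Need P(X < 774) = 0.9 with θ tied to k this way. Start at k = 2, θ = 508: P(X<774) ≈ 0.450.
Too low — raise k to concentrate. Iterating converges to k ≈ 11.5.
Then θ = 508/(11.5−1) ≈ 48.3.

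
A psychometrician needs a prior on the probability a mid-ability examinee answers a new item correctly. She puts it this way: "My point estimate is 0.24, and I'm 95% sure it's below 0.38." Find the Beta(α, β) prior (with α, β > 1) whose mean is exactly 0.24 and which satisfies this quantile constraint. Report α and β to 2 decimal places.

With mean 0.24 fixed, write α = 0.24s, β = 0.76s where s = α+β.
Need P(θ < 0.38) = 0.95 under Beta(0.24s, 0.76s). Normal approximation: (q−m)/√(m(1−m)/s) ≈ z_{0.95} = 1.64, so s ≈ 0.24·0.76·(1.64)²/(0.38−0.24)² = 25.2.
At s = 25.2: P(θ<0.38) ≈ 0.941. Adjusting to match 0.95 gives s ≈ 28.24.
So α = 0.24·28.24 ≈ 6.78, β = 0.76·28.24 ≈ 21.46.

α ≈ 6.78, β ≈ 21.46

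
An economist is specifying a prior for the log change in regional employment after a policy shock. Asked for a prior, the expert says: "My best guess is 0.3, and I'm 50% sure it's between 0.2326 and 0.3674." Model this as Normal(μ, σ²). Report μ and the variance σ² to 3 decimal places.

μ = 0.300, σ² = 0.010

A symmetric 50% interval runs μ ± z·σ with z = 0.6745.
Half-width = 0.0674, so σ = 0.0674/0.6745 = 0.0999 and σ² = 0.010.
μ is the stated best guess, 0.300.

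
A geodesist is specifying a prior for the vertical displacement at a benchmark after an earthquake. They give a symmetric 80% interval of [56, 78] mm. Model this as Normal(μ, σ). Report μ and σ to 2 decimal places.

A symmetric 80% interval runs μ ± z·σ with z = 1.282.
Half-width = 11, so σ = 11/1.282 = 8.58.
μ is the interval midpoint, 67.00.

μ = 67.00, σ = 8.58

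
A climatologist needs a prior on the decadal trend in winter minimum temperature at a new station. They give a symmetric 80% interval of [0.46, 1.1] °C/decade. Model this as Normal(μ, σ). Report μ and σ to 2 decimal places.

μ = 0.78, σ = 0.25

A symmetric 80% interval runs μ ± z·σ with z = 1.282.
Half-width = 0.32, so σ = 0.32/1.282 = 0.25.
μ is the interval midpoint, 0.78.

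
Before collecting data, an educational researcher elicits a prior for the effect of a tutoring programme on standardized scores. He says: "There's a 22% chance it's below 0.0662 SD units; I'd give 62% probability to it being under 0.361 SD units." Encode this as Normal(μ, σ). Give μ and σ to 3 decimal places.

μ = 0.277, σ = 0.274

The p-quantile of Normal(μ,σ) is μ + z_p·σ, with z_{0.22} = -0.7722 and z_{0.62} = 0.3055.
Eliminate σ: μ = (z₂·x₁ − z₁·x₂)/(z₂ − z₁) = (0.3055·0.0662 − (-0.7722)·0.361)/1.078 = 0.277.
Then σ = (x₂ − x₁)/(z₂ − z₁) = (0.361 − 0.0662)/1.078 = 0.274.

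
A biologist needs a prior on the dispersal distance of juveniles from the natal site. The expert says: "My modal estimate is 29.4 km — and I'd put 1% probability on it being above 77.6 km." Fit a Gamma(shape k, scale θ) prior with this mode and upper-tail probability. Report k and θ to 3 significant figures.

Gamma(k,θ) with k>1 has mode (k−1)θ, so θ = 29.4/(k−1).
Need P(X < 77.6) = 0.99 with θ tied to k this way. Start at k = 2, θ = 29.4: P(X<77.6) ≈ 0.740.
Too low — raise k to concentrate. Iterating converges to k ≈ 5.92.
Then θ = 29.4/(5.92−1) ≈ 5.97.

k ≈ 5.92, θ ≈ 5.97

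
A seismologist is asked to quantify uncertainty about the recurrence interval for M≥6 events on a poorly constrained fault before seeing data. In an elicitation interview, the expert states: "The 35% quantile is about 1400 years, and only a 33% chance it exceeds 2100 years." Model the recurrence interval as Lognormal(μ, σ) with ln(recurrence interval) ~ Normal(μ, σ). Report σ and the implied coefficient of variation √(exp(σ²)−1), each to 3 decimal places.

σ ≈ 0.491, CV ≈ 0.523

If T ~ Lognormal(μ,σ) then ln T ~ Normal(μ,σ), so the p-quantile of ln T is μ + z_p·σ.
ln(1400) = 7.244 and ln(2100) = 7.65; z_{0.35} = -0.3853, z_{0.67} = 0.4399.
σ = (7.65 − 7.244)/(0.4399 − (-0.3853)) = 0.491.
μ = 7.244 − (-0.3853)·0.491 = 7.434.
CV = √(exp(σ²)−1) = √(exp(0.2414)−1) = 0.523.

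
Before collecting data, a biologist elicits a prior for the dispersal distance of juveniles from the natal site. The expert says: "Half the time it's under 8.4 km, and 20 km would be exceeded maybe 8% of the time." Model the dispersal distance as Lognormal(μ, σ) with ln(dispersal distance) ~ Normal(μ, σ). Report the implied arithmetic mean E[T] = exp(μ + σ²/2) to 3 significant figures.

E[T] ≈ 10.2 km

If T ~ Lognormal(μ,σ) then ln T ~ Normal(μ,σ), so the p-quantile of ln T is μ + z_p·σ.
ln(8.4) = 2.128 and ln(20) = 2.996; z_{0.5} = 0, z_{0.92} = 1.405.
σ = (2.996 − 2.128)/(1.405 − (0)) = 0.617.
μ = 2.128 − (0)·0.617 = 2.128.
E[T] = exp(μ + σ²/2) = exp(2.128 + 0.1906) = 10.2 km.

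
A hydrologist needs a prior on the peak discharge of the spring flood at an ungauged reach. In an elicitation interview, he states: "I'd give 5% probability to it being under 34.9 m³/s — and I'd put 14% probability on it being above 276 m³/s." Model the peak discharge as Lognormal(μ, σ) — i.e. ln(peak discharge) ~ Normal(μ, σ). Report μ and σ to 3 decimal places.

If T ~ Lognormal(μ,σ) then ln T ~ Normal(μ,σ), so the p-quantile of ln T is μ + z_p·σ.
ln(34.9) = 3.552 and ln(276) = 5.62; z_{0.05} = -1.645, z_{0.86} = 1.08.
σ = (5.62 − 3.552)/(1.08 − (-1.645)) = 0.759.
μ = 3.552 − (-1.645)·0.759 = 4.801.

μ ≈ 4.801, σ ≈ 0.759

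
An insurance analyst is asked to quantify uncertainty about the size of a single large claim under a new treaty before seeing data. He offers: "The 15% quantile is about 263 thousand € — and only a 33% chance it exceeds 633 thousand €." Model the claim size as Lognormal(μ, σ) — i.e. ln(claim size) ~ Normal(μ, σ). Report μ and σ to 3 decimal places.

μ ≈ 6.189, σ ≈ 0.595

If T ~ Lognormal(μ,σ) then ln T ~ Normal(μ,σ), so the p-quantile of ln T is μ + z_p·σ.
ln(263) = 5.572 and ln(633) = 6.45; z_{0.15} = -1.036, z_{0.67} = 0.4399.
σ = (6.45 − 5.572)/(0.4399 − (-1.036)) = 0.595.
μ = 5.572 − (-1.036)·0.595 = 6.189.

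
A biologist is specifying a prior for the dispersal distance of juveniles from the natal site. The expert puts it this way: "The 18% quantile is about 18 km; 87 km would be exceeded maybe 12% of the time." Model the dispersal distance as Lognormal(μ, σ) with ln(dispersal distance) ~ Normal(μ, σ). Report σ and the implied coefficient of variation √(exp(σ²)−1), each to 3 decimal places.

If T ~ Lognormal(μ,σ) then ln T ~ Normal(μ,σ), so the p-quantile of ln T is μ + z_p·σ.
ln(18) = 2.89 and ln(87) = 4.466; z_{0.18} = -0.9154, z_{0.88} = 1.175.
σ = (4.466 − 2.89)/(1.175 − (-0.9154)) = 0.754.
μ = 2.89 − (-0.9154)·0.754 = 3.580.
CV = √(exp(σ²)−1) = √(exp(0.5681)−1) = 0.875.

σ ≈ 0.754, CV ≈ 0.875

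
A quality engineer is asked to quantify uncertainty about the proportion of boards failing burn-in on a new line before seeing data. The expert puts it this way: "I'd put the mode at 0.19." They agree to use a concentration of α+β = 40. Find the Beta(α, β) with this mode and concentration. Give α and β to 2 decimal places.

α = 8.22, β = 31.78

For α,β > 1 the Beta mode is (α−1)/(α+β−2). With α+β = 40, the mode is (α−1)/38.
Set (α−1)/38 = 0.19 → α = 1 + 0.19·38 = 8.22.
β = 40 − α = 31.78.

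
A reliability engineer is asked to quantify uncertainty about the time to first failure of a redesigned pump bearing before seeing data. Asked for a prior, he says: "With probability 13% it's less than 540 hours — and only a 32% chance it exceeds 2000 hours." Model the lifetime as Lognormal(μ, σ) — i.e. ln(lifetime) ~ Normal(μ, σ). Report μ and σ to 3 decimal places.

μ ≈ 7.217, σ ≈ 0.821

If T ~ Lognormal(μ,σ) then ln T ~ Normal(μ,σ), so the p-quantile of ln T is μ + z_p·σ.
ln(540) = 6.292 and ln(2000) = 7.601; z_{0.13} = -1.126, z_{0.68} = 0.4677.
σ = (7.601 − 6.292)/(0.4677 − (-1.126)) = 0.821.
μ = 6.292 − (-1.126)·0.821 = 7.217.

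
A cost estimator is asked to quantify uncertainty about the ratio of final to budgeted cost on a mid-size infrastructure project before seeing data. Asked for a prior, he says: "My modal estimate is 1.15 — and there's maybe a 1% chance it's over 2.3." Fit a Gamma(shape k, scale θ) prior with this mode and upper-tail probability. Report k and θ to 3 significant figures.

Gamma(k,θ) with k>1 has mode (k−1)θ, so θ = 1.15/(k−1).
Need P(X < 2.3) = 0.99 with θ tied to k this way. Start at k = 2, θ = 1.15: P(X<2.3) ≈ 0.594.
Too low — raise k to concentrate. Iterating converges to k ≈ 11.2.
Then θ = 1.15/(11.2−1) ≈ 0.112.

k ≈ 11.2, θ ≈ 0.112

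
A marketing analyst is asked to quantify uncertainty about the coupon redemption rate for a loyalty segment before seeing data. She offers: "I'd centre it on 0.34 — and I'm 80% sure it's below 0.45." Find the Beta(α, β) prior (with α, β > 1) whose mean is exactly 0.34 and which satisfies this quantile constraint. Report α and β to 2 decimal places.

With mean 0.34 fixed, write α = 0.34s, β = 0.66s where s = α+β.
Need P(θ < 0.45) = 0.8 under Beta(0.34s, 0.66s). Normal approximation: (q−m)/√(m(1−m)/s) ≈ z_{0.8} = 0.842, so s ≈ 0.34·0.66·(0.842)²/(0.45−0.34)² = 13.1.
At s = 13.1: P(θ<0.45) ≈ 0.804. Adjusting to match 0.8 gives s ≈ 12.59.
So α = 0.34·12.59 ≈ 4.28, β = 0.66·12.59 ≈ 8.31.

α ≈ 4.28, β ≈ 8.31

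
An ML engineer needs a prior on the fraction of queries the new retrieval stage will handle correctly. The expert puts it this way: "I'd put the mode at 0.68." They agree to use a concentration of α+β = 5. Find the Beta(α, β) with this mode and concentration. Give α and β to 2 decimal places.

α = 3.04, β = 1.96

For α,β > 1 the Beta mode is (α−1)/(α+β−2). With α+β = 5, the mode is (α−1)/3.
Set (α−1)/3 = 0.68 → α = 1 + 0.68·3 = 3.04.
β = 5 − α = 1.96.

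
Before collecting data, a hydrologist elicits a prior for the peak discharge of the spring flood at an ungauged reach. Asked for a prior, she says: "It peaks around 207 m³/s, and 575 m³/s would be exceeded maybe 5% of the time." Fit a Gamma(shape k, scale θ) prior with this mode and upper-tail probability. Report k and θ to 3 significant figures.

Gamma(k,θ) with k>1 has mode (k−1)θ, so θ = 207/(k−1).
Need P(X < 575) = 0.95 with θ tied to k this way. Start at k = 2, θ = 207: P(X<575) ≈ 0.765.
Too low — raise k to concentrate. Iterating converges to k ≈ 3.57.
Then θ = 207/(3.57−1) ≈ 80.6.

k ≈ 3.57, θ ≈ 80.6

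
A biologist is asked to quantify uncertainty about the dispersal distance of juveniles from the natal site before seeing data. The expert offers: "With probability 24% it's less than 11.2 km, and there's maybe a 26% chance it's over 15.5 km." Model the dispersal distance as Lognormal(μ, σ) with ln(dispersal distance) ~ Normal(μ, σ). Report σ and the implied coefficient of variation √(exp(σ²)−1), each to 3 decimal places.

σ ≈ 0.241, CV ≈ 0.244

If T ~ Lognormal(μ,σ) then ln T ~ Normal(μ,σ), so the p-quantile of ln T is μ + z_p·σ.
ln(11.2) = 2.416 and ln(15.5) = 2.741; z_{0.24} = -0.7063, z_{0.74} = 0.6433.
σ = (2.741 − 2.416)/(0.6433 − (-0.7063)) = 0.241.
μ = 2.416 − (-0.7063)·0.241 = 2.586.
CV = √(exp(σ²)−1) = √(exp(0.0580)−1) = 0.244.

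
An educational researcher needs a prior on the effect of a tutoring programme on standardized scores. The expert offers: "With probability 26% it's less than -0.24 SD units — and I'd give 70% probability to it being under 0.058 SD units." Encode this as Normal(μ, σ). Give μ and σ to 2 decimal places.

μ = -0.08, σ = 0.26

For Normal(μ,σ), the p-quantile is μ + z_p·σ. Here z_{0.26} = -0.6433, z_{0.7} = 0.5244.
So -0.24 = μ − 0.6433σ and 0.058 = μ + 0.5244σ.
Subtracting: σ = (0.058 − -0.24)/(0.5244 − (-0.6433)) = 0.26.
Then μ = -0.24 − (-0.6433)·0.26 = -0.08.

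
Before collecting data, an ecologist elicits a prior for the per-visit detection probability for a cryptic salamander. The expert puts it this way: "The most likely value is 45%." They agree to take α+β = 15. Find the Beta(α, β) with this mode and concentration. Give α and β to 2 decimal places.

For α,β > 1 the Beta mode is (α−1)/(α+β−2). With α+β = 15, the mode is (α−1)/13.
Set (α−1)/13 = 0.45 → α = 1 + 0.45·13 = 6.85.
β = 15 − α = 8.15.

α = 6.85, β = 8.15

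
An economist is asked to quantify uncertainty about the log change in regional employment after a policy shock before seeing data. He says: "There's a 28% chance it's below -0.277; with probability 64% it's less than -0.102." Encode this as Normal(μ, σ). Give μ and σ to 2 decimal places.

For Normal(μ,σ), the p-quantile is μ + z_p·σ. Here z_{0.28} = -0.5828, z_{0.64} = 0.3585.
So -0.277 = μ − 0.5828σ and -0.102 = μ + 0.3585σ.
Subtracting: σ = (-0.102 − -0.277)/(0.3585 − (-0.5828)) = 0.19.
Then μ = -0.277 − (-0.5828)·0.19 = -0.17.

μ = -0.17, σ = 0.19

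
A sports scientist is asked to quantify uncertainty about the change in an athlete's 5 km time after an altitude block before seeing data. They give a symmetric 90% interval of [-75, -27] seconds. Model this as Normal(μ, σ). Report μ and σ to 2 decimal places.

A symmetric 90% interval runs μ ± z·σ with z = 1.645.
Half-width = 24, so σ = 24/1.645 = 14.59.
μ is the interval midpoint, -51.00.

μ = -51.00, σ = 14.59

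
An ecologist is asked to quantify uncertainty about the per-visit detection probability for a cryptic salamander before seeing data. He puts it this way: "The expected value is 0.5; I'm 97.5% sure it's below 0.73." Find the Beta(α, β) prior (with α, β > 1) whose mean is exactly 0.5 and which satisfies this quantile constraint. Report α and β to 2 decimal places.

α ≈ 8.32, β ≈ 8.32

With mean 0.5 fixed, write α = 0.5s, β = 0.5s where s = α+β.
Need P(θ < 0.73) = 0.975 under Beta(0.5s, 0.5s). Normal approximation: (q−m)/√(m(1−m)/s) ≈ z_{0.975} = 1.96, so s ≈ 0.5·0.5·(1.96)²/(0.73−0.5)² = 18.2.
At s = 18.2: P(θ<0.73) ≈ 0.980. Adjusting to match 0.975 gives s ≈ 16.64.
So α = 0.5·16.64 ≈ 8.32, β = 0.5·16.64 ≈ 8.32.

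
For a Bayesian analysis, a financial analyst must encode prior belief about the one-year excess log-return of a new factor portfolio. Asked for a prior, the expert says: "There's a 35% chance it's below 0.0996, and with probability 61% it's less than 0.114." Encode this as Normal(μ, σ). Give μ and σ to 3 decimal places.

For Normal(μ,σ), the p-quantile is μ + z_p·σ. Here z_{0.35} = -0.3853, z_{0.61} = 0.2793.
So 0.0996 = μ − 0.3853σ and 0.114 = μ + 0.2793σ.
Subtracting: σ = (0.114 − 0.0996)/(0.2793 − (-0.3853)) = 0.022.
Then μ = 0.0996 − (-0.3853)·0.022 = 0.108.

μ = 0.108, σ = 0.022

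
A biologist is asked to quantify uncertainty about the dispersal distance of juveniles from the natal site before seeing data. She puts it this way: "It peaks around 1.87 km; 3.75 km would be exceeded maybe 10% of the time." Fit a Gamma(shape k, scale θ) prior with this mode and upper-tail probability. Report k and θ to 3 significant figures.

Gamma(k,θ) with k>1 has mode (k−1)θ, so θ = 1.87/(k−1).
Need P(X < 3.75) = 0.9 with θ tied to k this way. Start at k = 2, θ = 1.87: P(X<3.75) ≈ 0.595.
Too low — raise k to concentrate. Iterating converges to k ≈ 4.96.
Then θ = 1.87/(4.96−1) ≈ 0.472.

k ≈ 4.96, θ ≈ 0.472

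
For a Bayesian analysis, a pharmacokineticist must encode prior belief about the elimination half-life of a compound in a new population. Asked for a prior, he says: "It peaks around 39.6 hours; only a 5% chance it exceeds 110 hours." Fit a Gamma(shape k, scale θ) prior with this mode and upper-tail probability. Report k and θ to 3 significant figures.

Gamma(k,θ) with k>1 has mode (k−1)θ, so θ = 39.6/(k−1).
Need P(X < 110) = 0.95 with θ tied to k this way. Start at k = 2, θ = 39.6: P(X<110) ≈ 0.765.
Too low — raise k to concentrate. Iterating converges to k ≈ 3.57.
Then θ = 39.6/(3.57−1) ≈ 15.4.

k ≈ 3.57, θ ≈ 15.4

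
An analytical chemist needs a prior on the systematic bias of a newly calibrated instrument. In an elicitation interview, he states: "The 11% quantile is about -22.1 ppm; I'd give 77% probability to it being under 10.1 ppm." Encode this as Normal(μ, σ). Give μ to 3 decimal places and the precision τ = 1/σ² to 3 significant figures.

For Normal(μ,σ), the p-quantile is μ + z_p·σ. Here z_{0.11} = -1.227, z_{0.77} = 0.7388.
So -22.1 = μ − 1.227σ and 10.1 = μ + 0.7388σ.
Subtracting: σ = (10.1 − -22.1)/(0.7388 − (-1.227)) = 16.384.
Then μ = -22.1 − (-1.227)·16.384 = -2.005.
Precision τ = 1/σ² = 1/16.38² = 0.00373.

μ = -2.005, τ = 0.00373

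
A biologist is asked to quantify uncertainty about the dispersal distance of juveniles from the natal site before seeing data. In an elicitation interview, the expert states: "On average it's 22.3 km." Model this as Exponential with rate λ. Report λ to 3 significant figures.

Exponential mean = 1/λ, so λ = 1/22.3 = 0.0448.

λ ≈ 0.0448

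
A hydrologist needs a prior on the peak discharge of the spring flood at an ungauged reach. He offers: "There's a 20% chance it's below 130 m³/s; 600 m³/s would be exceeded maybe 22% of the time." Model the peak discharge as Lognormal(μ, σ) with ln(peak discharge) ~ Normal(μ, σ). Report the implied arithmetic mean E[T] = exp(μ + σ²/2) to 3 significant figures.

E[T] ≈ 452 m³/s

If T ~ Lognormal(μ,σ) then ln T ~ Normal(μ,σ), so the p-quantile of ln T is μ + z_p·σ.
ln(130) = 4.868 and ln(600) = 6.397; z_{0.2} = -0.8416, z_{0.78} = 0.7722.
σ = (6.397 − 4.868)/(0.7722 − (-0.8416)) = 0.948.
μ = 4.868 − (-0.8416)·0.948 = 5.665.
E[T] = exp(μ + σ²/2) = exp(5.665 + 0.4491) = 452 m³/s.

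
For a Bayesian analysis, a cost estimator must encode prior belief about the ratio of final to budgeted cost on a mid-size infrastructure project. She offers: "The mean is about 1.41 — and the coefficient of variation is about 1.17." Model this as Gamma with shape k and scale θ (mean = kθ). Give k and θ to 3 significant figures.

For Gamma(k, scale θ): mean = kθ, variance = kθ², so CV = 1/√k.
CV = 1.17, hence k = 1/CV² = 0.731.
Then θ = mean/k = 1.41/0.731 = 1.93.

k ≈ 0.731, θ ≈ 1.93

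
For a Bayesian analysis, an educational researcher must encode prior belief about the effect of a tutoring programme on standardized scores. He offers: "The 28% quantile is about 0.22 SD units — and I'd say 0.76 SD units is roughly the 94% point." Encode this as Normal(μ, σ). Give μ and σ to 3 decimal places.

μ = 0.367, σ = 0.253

The p-quantile of Normal(μ,σ) is μ + z_p·σ, with z_{0.28} = -0.5828 and z_{0.94} = 1.555.
Eliminate σ: μ = (z₂·x₁ − z₁·x₂)/(z₂ − z₁) = (1.555·0.22 − (-0.5828)·0.76)/2.138 = 0.367.
Then σ = (x₂ − x₁)/(z₂ − z₁) = (0.76 − 0.22)/2.138 = 0.253.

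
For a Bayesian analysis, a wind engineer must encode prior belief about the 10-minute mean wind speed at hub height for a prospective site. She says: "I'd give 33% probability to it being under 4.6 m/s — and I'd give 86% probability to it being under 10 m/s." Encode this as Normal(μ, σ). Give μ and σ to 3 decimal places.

The p-quantile of Normal(μ,σ) is μ + z_p·σ, with z_{0.33} = -0.4399 and z_{0.86} = 1.08.
Eliminate σ: μ = (z₂·x₁ − z₁·x₂)/(z₂ − z₁) = (1.08·4.6 − (-0.4399)·10)/1.52 = 6.163.
Then σ = (x₂ − x₁)/(z₂ − z₁) = (10 − 4.6)/1.52 = 3.552.

μ = 6.163, σ = 3.552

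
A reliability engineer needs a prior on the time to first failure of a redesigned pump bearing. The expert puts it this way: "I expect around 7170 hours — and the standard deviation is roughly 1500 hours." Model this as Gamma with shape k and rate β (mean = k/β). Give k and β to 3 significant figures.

k ≈ 22.8, β ≈ 0.00319

For Gamma(k, rate β): mean = k/β, variance = k/β², so CV = 1/√k.
CV = SD/mean = 1500/7170 = 0.2092, hence k = 1/CV² = 22.8.
Then β = k/mean = 22.8/7170 = 0.00319.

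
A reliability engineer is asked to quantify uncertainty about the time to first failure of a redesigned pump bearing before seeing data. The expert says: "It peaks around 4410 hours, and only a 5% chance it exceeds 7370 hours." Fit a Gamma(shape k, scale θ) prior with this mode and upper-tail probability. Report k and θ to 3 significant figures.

Gamma(k,θ) with k>1 has mode (k−1)θ, so θ = 4410/(k−1).
Need P(X < 7370) = 0.95 with θ tied to k this way. Start at k = 2, θ = 4410: P(X<7370) ≈ 0.498.
Too low — raise k to concentrate. Iterating converges to k ≈ 11.6.
Then θ = 4410/(11.6−1) ≈ 416.

k ≈ 11.6, θ ≈ 416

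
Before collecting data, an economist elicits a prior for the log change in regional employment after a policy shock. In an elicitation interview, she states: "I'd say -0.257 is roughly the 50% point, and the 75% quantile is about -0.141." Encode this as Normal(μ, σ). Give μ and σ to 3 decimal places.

μ = -0.257, σ = 0.172

The p-quantile of Normal(μ,σ) is μ + z_p·σ, with z_{0.5} = 0 and z_{0.75} = 0.6745.
Eliminate σ: μ = (z₂·x₁ − z₁·x₂)/(z₂ − z₁) = (0.6745·-0.257 − (0)·-0.141)/0.6745 = -0.257.
Then σ = (x₂ − x₁)/(z₂ − z₁) = (-0.141 − -0.257)/0.6745 = 0.172.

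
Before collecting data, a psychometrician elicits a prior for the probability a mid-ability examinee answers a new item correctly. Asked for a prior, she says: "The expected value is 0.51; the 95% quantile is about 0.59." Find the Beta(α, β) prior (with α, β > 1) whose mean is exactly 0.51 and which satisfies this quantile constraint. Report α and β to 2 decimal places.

With mean 0.51 fixed, write α = 0.51s, β = 0.49s where s = α+β.
Need P(θ < 0.59) = 0.95 under Beta(0.51s, 0.49s). Normal approximation: (q−m)/√(m(1−m)/s) ≈ z_{0.95} = 1.64, so s ≈ 0.51·0.49·(1.64)²/(0.59−0.51)² = 105.6.
At s = 105.6: P(θ<0.59) ≈ 0.951. Adjusting to match 0.95 gives s ≈ 104.49.
So α = 0.51·104.49 ≈ 53.29, β = 0.49·104.49 ≈ 51.20.

α ≈ 53.29, β ≈ 51.20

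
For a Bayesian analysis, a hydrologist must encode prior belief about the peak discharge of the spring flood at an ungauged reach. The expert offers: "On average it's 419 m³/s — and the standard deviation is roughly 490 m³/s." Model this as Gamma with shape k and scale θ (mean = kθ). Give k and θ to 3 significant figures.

k ≈ 0.731, θ ≈ 573

For Gamma(k, scale θ): mean = kθ, variance = kθ², so CV = 1/√k.
CV = SD/mean = 490/419 = 1.169, hence k = 1/CV² = 0.731.
Then θ = mean/k = 419/0.731 = 573.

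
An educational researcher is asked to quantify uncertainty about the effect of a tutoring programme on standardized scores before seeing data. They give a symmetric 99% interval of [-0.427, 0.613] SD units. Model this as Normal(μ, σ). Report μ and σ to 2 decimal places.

A symmetric 99% interval runs μ ± z·σ with z = 2.576.
Half-width = 0.52, so σ = 0.52/2.576 = 0.20.
μ is the interval midpoint, 0.09.

μ = 0.09, σ = 0.20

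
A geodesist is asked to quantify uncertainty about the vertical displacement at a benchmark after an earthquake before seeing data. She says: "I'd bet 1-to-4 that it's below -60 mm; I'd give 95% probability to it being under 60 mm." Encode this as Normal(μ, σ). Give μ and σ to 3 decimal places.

μ = -19.382, σ = 48.261

For Normal(μ,σ), the p-quantile is μ + z_p·σ. Here z_{0.2} = -0.8416, z_{0.95} = 1.645.
So -60 = μ − 0.8416σ and 60 = μ + 1.645σ.
Subtracting: σ = (60 − -60)/(1.645 − (-0.8416)) = 48.261.
Then μ = -60 − (-0.8416)·48.261 = -19.382.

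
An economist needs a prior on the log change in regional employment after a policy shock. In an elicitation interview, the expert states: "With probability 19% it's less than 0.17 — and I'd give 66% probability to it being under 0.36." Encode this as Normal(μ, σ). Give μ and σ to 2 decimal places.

μ = 0.30, σ = 0.15

For Normal(μ,σ), the p-quantile is μ + z_p·σ. Here z_{0.19} = -0.8779, z_{0.66} = 0.4125.
So 0.17 = μ − 0.8779σ and 0.36 = μ + 0.4125σ.
Subtracting: σ = (0.36 − 0.17)/(0.4125 − (-0.8779)) = 0.15.
Then μ = 0.17 − (-0.8779)·0.15 = 0.30.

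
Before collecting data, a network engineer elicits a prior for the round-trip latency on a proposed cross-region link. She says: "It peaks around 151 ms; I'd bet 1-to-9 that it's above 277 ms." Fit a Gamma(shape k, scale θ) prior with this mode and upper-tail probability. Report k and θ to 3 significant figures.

Gamma(k,θ) with k>1 has mode (k−1)θ, so θ = 151/(k−1).
Need P(X < 277) = 0.9 with θ tied to k this way. Start at k = 2, θ = 151: P(X<277) ≈ 0.547.
Too low — raise k to concentrate. Iterating converges to k ≈ 6.18.
Then θ = 151/(6.18−1) ≈ 29.1.

k ≈ 6.18, θ ≈ 29.1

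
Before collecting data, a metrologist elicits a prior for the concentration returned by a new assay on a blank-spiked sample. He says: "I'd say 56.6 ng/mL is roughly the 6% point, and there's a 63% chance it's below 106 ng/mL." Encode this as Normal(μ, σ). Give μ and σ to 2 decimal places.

μ = 97.31, σ = 26.18

For Normal(μ,σ), the p-quantile is μ + z_p·σ. Here z_{0.06} = -1.555, z_{0.63} = 0.3319.
So 56.6 = μ − 1.555σ and 106 = μ + 0.3319σ.
Subtracting: σ = (106 − 56.6)/(0.3319 − (-1.555)) = 26.18.
Then μ = 56.6 − (-1.555)·26.18 = 97.31.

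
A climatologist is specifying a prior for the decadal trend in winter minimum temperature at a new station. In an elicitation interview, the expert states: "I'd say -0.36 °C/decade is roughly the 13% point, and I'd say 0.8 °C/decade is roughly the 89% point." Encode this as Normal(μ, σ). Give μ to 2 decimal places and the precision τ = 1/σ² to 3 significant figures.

μ = 0.20, τ = 4.11

For Normal(μ,σ), the p-quantile is μ + z_p·σ. Here z_{0.13} = -1.126, z_{0.89} = 1.227.
So -0.36 = μ − 1.126σ and 0.8 = μ + 1.227σ.
Subtracting: σ = (0.8 − -0.36)/(1.227 − (-1.126)) = 0.49.
Then μ = -0.36 − (-1.126)·0.49 = 0.20.
Precision τ = 1/σ² = 1/0.493² = 4.11.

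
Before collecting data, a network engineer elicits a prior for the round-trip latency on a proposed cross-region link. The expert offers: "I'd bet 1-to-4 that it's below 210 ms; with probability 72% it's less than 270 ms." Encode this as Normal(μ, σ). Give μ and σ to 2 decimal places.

For Normal(μ,σ), the p-quantile is μ + z_p·σ. Here z_{0.2} = -0.8416, z_{0.72} = 0.5828.
So 210 = μ − 0.8416σ and 270 = μ + 0.5828σ.
Subtracting: σ = (270 − 210)/(0.5828 − (-0.8416)) = 42.12.
Then μ = 210 − (-0.8416)·42.12 = 245.45.

μ = 245.45, σ = 42.12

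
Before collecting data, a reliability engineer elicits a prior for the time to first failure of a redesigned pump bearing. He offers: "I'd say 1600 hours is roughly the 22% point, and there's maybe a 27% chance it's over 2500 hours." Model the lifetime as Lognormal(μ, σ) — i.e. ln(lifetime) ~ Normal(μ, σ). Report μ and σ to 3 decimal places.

μ ≈ 7.627, σ ≈ 0.322

If T ~ Lognormal(μ,σ) then ln T ~ Normal(μ,σ), so the p-quantile of ln T is μ + z_p·σ.
ln(1600) = 7.378 and ln(2500) = 7.824; z_{0.22} = -0.7722, z_{0.73} = 0.6128.
σ = (7.824 − 7.378)/(0.6128 − (-0.7722)) = 0.322.
μ = 7.378 − (-0.7722)·0.322 = 7.627.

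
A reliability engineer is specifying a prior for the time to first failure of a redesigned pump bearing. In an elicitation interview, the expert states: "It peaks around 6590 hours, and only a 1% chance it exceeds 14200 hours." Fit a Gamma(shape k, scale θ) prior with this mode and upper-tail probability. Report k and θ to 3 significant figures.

k ≈ 9.21, θ ≈ 802

Gamma(k,θ) with k>1 has mode (k−1)θ, so θ = 6590/(k−1).
Need P(X < 14200) = 0.99 with θ tied to k this way. Start at k = 2, θ = 6590: P(X<14200) ≈ 0.634.
Too low — raise k to concentrate. Iterating converges to k ≈ 9.21.
Then θ = 6590/(9.21−1) ≈ 802.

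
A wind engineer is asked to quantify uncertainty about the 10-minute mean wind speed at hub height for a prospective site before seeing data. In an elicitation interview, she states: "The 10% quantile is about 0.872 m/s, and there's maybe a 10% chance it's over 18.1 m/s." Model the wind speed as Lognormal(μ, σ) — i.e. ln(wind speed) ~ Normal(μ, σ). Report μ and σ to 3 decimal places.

If T ~ Lognormal(μ,σ) then ln T ~ Normal(μ,σ), so the p-quantile of ln T is μ + z_p·σ.
ln(0.872) = -0.137 and ln(18.1) = 2.896; z_{0.1} = -1.282, z_{0.9} = 1.282.
σ = (2.896 − -0.137)/(1.282 − (-1.282)) = 1.183.
μ = -0.137 − (-1.282)·1.183 = 1.379.

μ ≈ 1.379, σ ≈ 1.183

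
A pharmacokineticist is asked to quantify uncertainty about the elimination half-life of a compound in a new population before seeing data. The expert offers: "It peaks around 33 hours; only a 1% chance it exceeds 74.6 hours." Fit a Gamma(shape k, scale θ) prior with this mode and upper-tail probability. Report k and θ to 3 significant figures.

Gamma(k,θ) with k>1 has mode (k−1)θ, so θ = 33/(k−1).
Need P(X < 74.6) = 0.99 with θ tied to k this way. Start at k = 2, θ = 33: P(X<74.6) ≈ 0.660.
Too low — raise k to concentrate. Iterating converges to k ≈ 8.21.
Then θ = 33/(8.21−1) ≈ 4.58.

k ≈ 8.21, θ ≈ 4.58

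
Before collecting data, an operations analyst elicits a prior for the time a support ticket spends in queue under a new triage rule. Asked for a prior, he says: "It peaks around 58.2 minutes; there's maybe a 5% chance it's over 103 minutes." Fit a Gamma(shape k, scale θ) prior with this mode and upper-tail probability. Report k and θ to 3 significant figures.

Gamma(k,θ) with k>1 has mode (k−1)θ, so θ = 58.2/(k−1).
Need P(X < 103) = 0.95 with θ tied to k this way. Start at k = 2, θ = 58.2: P(X<103) ≈ 0.528.
Too low — raise k to concentrate. Iterating converges to k ≈ 9.56.
Then θ = 58.2/(9.56−1) ≈ 6.8.

k ≈ 9.56, θ ≈ 6.8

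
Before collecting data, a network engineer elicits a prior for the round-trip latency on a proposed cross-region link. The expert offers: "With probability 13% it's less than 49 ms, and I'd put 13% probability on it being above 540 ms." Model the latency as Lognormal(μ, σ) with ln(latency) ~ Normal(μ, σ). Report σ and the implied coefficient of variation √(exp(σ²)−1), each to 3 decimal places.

σ ≈ 1.065, CV ≈ 1.453

If T ~ Lognormal(μ,σ) then ln T ~ Normal(μ,σ), so the p-quantile of ln T is μ + z_p·σ.
ln(49) = 3.892 and ln(540) = 6.292; z_{0.13} = -1.126, z_{0.87} = 1.126.
σ = (6.292 − 3.892)/(1.126 − (-1.126)) = 1.065.
μ = 3.892 − (-1.126)·1.065 = 5.092.
CV = √(exp(σ²)−1) = √(exp(1.1347)−1) = 1.453.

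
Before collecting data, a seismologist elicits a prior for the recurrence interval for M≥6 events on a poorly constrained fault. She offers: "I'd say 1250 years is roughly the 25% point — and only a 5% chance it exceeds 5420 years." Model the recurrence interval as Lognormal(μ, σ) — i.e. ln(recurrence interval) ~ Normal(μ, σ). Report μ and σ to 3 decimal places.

μ ≈ 7.558, σ ≈ 0.632

If T ~ Lognormal(μ,σ) then ln T ~ Normal(μ,σ), so the p-quantile of ln T is μ + z_p·σ.
ln(1250) = 7.131 and ln(5420) = 8.598; z_{0.25} = -0.6745, z_{0.95} = 1.645.
σ = (8.598 − 7.131)/(1.645 − (-0.6745)) = 0.632.
μ = 7.131 − (-0.6745)·0.632 = 7.558.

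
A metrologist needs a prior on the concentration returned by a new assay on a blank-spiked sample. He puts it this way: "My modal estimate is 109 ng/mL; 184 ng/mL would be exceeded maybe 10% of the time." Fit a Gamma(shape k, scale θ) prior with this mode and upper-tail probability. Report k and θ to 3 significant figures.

k ≈ 7.9, θ ≈ 15.8

Gamma(k,θ) with k>1 has mode (k−1)θ, so θ = 109/(k−1).
Need P(X < 184) = 0.9 with θ tied to k this way. Start at k = 2, θ = 109: P(X<184) ≈ 0.503.
Too low — raise k to concentrate. Iterating converges to k ≈ 7.9.
Then θ = 109/(7.9−1) ≈ 15.8.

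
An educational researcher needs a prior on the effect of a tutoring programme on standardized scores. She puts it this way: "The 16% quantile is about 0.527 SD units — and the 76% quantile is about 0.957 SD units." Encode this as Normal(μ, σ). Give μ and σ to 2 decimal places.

For Normal(μ,σ), the p-quantile is μ + z_p·σ. Here z_{0.16} = -0.9945, z_{0.76} = 0.7063.
So 0.527 = μ − 0.9945σ and 0.957 = μ + 0.7063σ.
Subtracting: σ = (0.957 − 0.527)/(0.7063 − (-0.9945)) = 0.25.
Then μ = 0.527 − (-0.9945)·0.25 = 0.78.

μ = 0.78, σ = 0.25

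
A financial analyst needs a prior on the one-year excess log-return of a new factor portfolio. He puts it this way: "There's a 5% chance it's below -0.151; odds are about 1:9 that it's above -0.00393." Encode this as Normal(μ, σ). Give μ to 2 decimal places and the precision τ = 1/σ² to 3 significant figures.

μ = -0.07, τ = 396

The p-quantile of Normal(μ,σ) is μ + z_p·σ, with z_{0.05} = -1.645 and z_{0.9} = 1.282.
Eliminate σ: μ = (z₂·x₁ − z₁·x₂)/(z₂ − z₁) = (1.282·-0.151 − (-1.645)·-0.00393)/2.926 = -0.07.
Then σ = (x₂ − x₁)/(z₂ − z₁) = (-0.00393 − -0.151)/2.926 = 0.05.
Precision τ = 1/σ² = 1/0.05026² = 396.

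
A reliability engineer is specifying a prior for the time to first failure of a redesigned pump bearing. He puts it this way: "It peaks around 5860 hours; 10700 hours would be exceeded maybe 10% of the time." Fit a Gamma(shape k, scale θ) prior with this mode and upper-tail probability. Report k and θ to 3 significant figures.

Gamma(k,θ) with k>1 has mode (k−1)θ, so θ = 5860/(k−1).
Need P(X < 10700) = 0.9 with θ tied to k this way. Start at k = 2, θ = 5860: P(X<10700) ≈ 0.545.
Too low — raise k to concentrate. Iterating converges to k ≈ 6.26.
Then θ = 5860/(6.26−1) ≈ 1110.

k ≈ 6.26, θ ≈ 1110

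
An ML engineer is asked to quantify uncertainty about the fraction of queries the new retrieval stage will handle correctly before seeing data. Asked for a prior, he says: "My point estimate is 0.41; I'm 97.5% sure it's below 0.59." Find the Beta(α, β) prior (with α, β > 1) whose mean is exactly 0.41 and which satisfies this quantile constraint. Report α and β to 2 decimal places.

With mean 0.41 fixed, write α = 0.41s, β = 0.59s where s = α+β.
Need P(θ < 0.59) = 0.975 under Beta(0.41s, 0.59s). Normal approximation: (q−m)/√(m(1−m)/s) ≈ z_{0.975} = 1.96, so s ≈ 0.41·0.59·(1.96)²/(0.59−0.41)² = 28.7.
At s = 28.7: P(θ<0.59) ≈ 0.974. Adjusting to match 0.975 gives s ≈ 29.14.
So α = 0.41·29.14 ≈ 11.95, β = 0.59·29.14 ≈ 17.20.

α ≈ 11.95, β ≈ 17.20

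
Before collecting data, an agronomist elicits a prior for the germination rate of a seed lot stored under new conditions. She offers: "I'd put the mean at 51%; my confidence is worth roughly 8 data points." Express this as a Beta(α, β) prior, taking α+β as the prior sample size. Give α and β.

α = 4.08, β = 3.92

Under the effective-sample-size interpretation, Beta(α, β) has prior mean α/(α+β) and prior sample size α+β.
So α+β = 8 and α/(α+β) = 0.51, giving α = 0.51·8 = 4.08 and β = 8 − 4.08 = 3.92.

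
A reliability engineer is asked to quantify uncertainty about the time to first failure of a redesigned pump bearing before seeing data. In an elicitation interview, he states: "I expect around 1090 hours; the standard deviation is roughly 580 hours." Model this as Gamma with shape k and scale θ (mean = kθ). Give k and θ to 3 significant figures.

For Gamma(k, scale θ): mean = kθ, variance = kθ², so CV = 1/√k.
CV = SD/mean = 580/1090 = 0.5321, hence k = 1/CV² = 3.53.
Then θ = mean/k = 1090/3.53 = 309.

k ≈ 3.53, θ ≈ 309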